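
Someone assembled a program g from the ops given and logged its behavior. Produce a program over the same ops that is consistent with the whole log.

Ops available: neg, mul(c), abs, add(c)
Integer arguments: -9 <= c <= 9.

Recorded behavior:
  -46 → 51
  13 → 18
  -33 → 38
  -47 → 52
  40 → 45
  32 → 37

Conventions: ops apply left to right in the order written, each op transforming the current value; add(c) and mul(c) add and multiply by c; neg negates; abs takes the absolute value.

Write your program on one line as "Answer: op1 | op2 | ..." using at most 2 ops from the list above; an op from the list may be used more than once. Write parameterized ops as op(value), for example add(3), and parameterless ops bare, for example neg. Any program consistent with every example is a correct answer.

abs | add(5)

Check, running the answer program on each example:
  -46 -> 46 -> 51
  13 -> 13 -> 18
  -33 -> 33 -> 38
  -47 -> 47 -> 52
  40 -> 40 -> 45
  32 -> 32 -> 37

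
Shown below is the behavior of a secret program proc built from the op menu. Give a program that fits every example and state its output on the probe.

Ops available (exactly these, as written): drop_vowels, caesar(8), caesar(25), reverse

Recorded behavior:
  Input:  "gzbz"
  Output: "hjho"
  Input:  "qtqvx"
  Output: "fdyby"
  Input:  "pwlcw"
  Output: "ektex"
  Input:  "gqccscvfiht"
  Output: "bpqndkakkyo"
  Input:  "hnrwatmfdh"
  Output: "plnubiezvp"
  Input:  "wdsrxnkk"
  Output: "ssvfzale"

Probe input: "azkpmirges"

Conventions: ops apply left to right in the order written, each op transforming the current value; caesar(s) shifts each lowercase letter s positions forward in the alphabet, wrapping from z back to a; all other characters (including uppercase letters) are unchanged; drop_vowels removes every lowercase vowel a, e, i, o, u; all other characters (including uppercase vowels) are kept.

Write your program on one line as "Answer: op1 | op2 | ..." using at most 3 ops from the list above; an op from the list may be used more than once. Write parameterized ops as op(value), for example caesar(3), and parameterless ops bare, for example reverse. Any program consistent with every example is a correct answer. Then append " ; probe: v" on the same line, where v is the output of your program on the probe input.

reverse | caesar(8) ; probe: "amozquxshi"

Check, running the answer program on each example:
  "gzbz" -> "zbzg" -> "hjho"
  "qtqvx" -> "xvqtq" -> "fdyby"
  "pwlcw" -> "wclwp" -> "ektex"
  "gqccscvfiht" -> "thifvcsccqg" -> "bpqndkakkyo"
  "hnrwatmfdh" -> "hdfmtawrnh" -> "plnubiezvp"
  "wdsrxnkk" -> "kknxrsdw" -> "ssvfzale"
  probe: "azkpmirges" -> "segrimpkza" -> "amozquxshi"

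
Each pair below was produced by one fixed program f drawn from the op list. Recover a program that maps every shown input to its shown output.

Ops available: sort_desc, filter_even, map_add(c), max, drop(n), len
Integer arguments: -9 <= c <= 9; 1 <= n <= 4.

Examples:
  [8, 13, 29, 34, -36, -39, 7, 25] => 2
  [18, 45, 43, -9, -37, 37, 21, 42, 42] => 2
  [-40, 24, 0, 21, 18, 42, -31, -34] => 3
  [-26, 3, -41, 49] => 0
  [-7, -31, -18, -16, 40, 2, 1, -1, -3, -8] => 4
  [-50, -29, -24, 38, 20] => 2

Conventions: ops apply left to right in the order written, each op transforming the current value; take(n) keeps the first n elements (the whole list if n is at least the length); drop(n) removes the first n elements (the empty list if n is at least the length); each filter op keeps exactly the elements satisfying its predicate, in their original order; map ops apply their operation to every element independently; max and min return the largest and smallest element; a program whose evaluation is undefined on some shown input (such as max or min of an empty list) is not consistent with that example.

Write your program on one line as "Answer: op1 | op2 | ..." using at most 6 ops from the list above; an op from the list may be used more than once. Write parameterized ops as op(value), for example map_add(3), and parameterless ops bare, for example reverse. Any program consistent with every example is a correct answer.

map_add(-8) | drop(3) | map_add(-6) | filter_even | sort_desc | len

Check, running the answer program on each example:
  [8, 13, 29, 34, -36, -39, 7, 25] -> [0, 5, 21, 26, -44, -47, -1, 17] -> [26, -44, -47, -1, 17] -> [20, -50, -53, -7, 11] -> [20, -50] -> [20, -50] -> 2
  [18, 45, 43, -9, -37, 37, 21, 42, 42] -> [10, 37, 35, -17, -45, 29, 13, 34, 34] -> [-17, -45, 29, 13, 34, 34] -> [-23, -51, 23, 7, 28, 28] -> [28, 28] -> [28, 28] -> 2
  [-40, 24, 0, 21, 18, 42, -31, -34] -> [-48, 16, -8, 13, 10, 34, -39, -42] -> [13, 10, 34, -39, -42] -> [7, 4, 28, -45, -48] -> [4, 28, -48] -> [28, 4, -48] -> 3
  [-26, 3, -41, 49] -> [-34, -5, -49, 41] -> [41] -> [35] -> [] -> [] -> 0
  [-7, -31, -18, -16, 40, 2, 1, -1, -3, -8] -> [-15, -39, -26, -24, 32, -6, -7, -9, -11, -16] -> [-24, 32, -6, -7, -9, -11, -16] -> [-30, 26, -12, -13, -15, -17, -22] -> [-30, 26, -12, -22] -> [26, -12, -22, -30] -> 4
  [-50, -29, -24, 38, 20] -> [-58, -37, -32, 30, 12] -> [30, 12] -> [24, 6] -> [24, 6] -> [24, 6] -> 2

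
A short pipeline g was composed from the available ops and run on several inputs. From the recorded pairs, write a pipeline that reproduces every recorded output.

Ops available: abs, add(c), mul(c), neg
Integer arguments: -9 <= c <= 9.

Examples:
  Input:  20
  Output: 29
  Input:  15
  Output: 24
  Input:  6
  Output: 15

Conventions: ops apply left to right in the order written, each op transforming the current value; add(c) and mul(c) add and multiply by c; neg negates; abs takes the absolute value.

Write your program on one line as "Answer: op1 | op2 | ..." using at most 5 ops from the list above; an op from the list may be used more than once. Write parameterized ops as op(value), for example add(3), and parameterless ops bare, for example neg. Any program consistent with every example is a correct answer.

add(6) | neg | add(-3) | neg

Check, running the answer program on each example:
  20 -> 26 -> -26 -> -29 -> 29
  15 -> 21 -> -21 -> -24 -> 24
  6 -> 12 -> -12 -> -15 -> 15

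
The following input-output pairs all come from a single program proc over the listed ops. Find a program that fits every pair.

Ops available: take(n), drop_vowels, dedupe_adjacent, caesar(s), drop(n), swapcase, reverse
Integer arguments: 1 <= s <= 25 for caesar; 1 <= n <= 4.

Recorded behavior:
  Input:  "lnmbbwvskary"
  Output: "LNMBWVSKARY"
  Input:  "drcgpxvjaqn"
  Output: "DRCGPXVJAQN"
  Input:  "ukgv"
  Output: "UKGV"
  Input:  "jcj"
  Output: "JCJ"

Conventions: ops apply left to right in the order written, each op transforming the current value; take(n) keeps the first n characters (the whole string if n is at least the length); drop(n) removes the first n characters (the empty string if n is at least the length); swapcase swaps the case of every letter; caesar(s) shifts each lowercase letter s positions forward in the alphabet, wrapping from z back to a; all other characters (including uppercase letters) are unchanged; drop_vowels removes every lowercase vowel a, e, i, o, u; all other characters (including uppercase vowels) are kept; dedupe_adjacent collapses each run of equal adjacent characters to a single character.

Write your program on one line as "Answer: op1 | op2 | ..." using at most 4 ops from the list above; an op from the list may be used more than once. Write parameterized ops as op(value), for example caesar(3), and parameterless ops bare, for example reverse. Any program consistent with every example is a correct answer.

reverse | swapcase | reverse | dedupe_adjacent

Check, running the answer program on each example:
  "lnmbbwvskary" -> "yraksvwbbmnl" -> "YRAKSVWBBMNL" -> "LNMBBWVSKARY" -> "LNMBWVSKARY"
  "drcgpxvjaqn" -> "nqajvxpgcrd" -> "NQAJVXPGCRD" -> "DRCGPXVJAQN" -> "DRCGPXVJAQN"
  "ukgv" -> "vgku" -> "VGKU" -> "UKGV" -> "UKGV"
  "jcj" -> "jcj" -> "JCJ" -> "JCJ" -> "JCJ"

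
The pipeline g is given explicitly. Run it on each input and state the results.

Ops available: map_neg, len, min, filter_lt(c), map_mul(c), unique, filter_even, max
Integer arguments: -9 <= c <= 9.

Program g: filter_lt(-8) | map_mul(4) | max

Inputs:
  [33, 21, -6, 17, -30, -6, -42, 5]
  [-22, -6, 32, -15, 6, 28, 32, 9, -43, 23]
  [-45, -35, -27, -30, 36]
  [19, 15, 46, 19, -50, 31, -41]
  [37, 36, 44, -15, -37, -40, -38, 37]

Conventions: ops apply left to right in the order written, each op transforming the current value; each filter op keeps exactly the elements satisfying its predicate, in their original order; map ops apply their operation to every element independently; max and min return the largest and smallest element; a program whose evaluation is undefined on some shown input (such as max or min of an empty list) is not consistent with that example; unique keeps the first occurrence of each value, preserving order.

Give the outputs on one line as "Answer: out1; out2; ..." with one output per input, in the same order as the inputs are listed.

Execution, op by op:
  [33, 21, -6, 17, -30, -6, -42, 5] -> [-30, -42] -> [-120, -168] -> -120
  [-22, -6, 32, -15, 6, 28, 32, 9, -43, 23] -> [-22, -15, -43] -> [-88, -60, -172] -> -60
  [-45, -35, -27, -30, 36] -> [-45, -35, -27, -30] -> [-180, -140, -108, -120] -> -108
  [19, 15, 46, 19, -50, 31, -41] -> [-50, -41] -> [-200, -164] -> -164
  [37, 36, 44, -15, -37, -40, -38, 37] -> [-15, -37, -40, -38] -> [-60, -148, -160, -152] -> -60

-120; -60; -108; -164; -60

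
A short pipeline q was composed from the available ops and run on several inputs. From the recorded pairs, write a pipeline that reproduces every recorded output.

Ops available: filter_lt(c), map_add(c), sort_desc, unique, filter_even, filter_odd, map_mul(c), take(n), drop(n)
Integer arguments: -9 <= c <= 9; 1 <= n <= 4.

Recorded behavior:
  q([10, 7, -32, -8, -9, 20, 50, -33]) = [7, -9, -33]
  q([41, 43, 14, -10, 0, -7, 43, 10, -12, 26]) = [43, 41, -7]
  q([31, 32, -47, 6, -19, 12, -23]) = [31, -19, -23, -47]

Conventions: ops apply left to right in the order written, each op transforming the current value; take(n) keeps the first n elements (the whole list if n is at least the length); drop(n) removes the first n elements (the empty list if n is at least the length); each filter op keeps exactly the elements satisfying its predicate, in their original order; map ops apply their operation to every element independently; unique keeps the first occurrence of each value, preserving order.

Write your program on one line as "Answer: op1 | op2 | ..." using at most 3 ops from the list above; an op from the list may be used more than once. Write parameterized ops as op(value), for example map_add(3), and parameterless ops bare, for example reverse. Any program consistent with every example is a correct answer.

filter_odd | sort_desc | unique

Check, running the answer program on each example:
  [10, 7, -32, -8, -9, 20, 50, -33] -> [7, -9, -33] -> [7, -9, -33] -> [7, -9, -33]
  [41, 43, 14, -10, 0, -7, 43, 10, -12, 26] -> [41, 43, -7, 43] -> [43, 43, 41, -7] -> [43, 41, -7]
  [31, 32, -47, 6, -19, 12, -23] -> [31, -47, -19, -23] -> [31, -19, -23, -47] -> [31, -19, -23, -47]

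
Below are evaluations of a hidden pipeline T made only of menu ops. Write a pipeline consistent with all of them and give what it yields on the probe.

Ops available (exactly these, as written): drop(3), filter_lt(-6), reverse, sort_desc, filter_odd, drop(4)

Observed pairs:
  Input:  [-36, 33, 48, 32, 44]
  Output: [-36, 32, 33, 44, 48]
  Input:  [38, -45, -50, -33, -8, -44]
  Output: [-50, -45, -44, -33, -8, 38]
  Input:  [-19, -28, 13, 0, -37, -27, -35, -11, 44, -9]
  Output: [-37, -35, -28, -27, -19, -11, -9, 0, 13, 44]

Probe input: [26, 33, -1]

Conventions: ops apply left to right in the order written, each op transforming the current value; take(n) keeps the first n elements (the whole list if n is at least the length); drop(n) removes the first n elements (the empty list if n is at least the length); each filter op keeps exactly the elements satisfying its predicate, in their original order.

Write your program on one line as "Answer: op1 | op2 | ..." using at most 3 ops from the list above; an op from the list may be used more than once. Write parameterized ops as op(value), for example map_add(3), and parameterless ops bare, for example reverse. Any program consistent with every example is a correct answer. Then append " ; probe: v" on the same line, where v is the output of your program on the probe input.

sort_desc | reverse ; probe: [-1, 26, 33]

Check, running the answer program on each example:
  [-36, 33, 48, 32, 44] -> [48, 44, 33, 32, -36] -> [-36, 32, 33, 44, 48]
  [38, -45, -50, -33, -8, -44] -> [38, -8, -33, -44, -45, -50] -> [-50, -45, -44, -33, -8, 38]
  [-19, -28, 13, 0, -37, -27, -35, -11, 44, -9] -> [44, 13, 0, -9, -11, -19, -27, -28, -35, -37] -> [-37, -35, -28, -27, -19, -11, -9, 0, 13, 44]
  probe: [26, 33, -1] -> [33, 26, -1] -> [-1, 26, 33]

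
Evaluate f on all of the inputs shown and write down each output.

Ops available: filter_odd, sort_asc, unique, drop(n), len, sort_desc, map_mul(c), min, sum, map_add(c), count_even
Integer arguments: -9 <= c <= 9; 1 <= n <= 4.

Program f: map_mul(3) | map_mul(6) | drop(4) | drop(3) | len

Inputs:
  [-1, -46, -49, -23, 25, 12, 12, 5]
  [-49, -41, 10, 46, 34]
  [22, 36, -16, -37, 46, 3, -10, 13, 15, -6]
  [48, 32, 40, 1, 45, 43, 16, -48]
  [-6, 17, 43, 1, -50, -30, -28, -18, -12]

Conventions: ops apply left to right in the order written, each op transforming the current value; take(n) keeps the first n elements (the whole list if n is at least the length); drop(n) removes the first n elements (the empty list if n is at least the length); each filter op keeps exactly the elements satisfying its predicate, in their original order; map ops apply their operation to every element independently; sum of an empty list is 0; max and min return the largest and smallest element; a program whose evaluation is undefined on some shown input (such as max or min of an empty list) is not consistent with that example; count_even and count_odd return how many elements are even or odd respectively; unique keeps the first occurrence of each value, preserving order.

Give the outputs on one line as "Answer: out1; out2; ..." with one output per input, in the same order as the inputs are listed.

1; 0; 3; 1; 2

Execution, op by op:
  [-1, -46, -49, -23, 25, 12, 12, 5] -> [-3, -138, -147, -69, 75, 36, 36, 15] -> [-18, -828, -882, -414, 450, 216, 216, 90] -> [450, 216, 216, 90] -> [90] -> 1
  [-49, -41, 10, 46, 34] -> [-147, -123, 30, 138, 102] -> [-882, -738, 180, 828, 612] -> [612] -> [] -> 0
  [22, 36, -16, -37, 46, 3, -10, 13, 15, -6] -> [66, 108, -48, -111, 138, 9, -30, 39, 45, -18] -> [396, 648, -288, -666, 828, 54, -180, 234, 270, -108] -> [828, 54, -180, 234, 270, -108] -> [234, 270, -108] -> 3
  [48, 32, 40, 1, 45, 43, 16, -48] -> [144, 96, 120, 3, 135, 129, 48, -144] -> [864, 576, 720, 18, 810, 774, 288, -864] -> [810, 774, 288, -864] -> [-864] -> 1
  [-6, 17, 43, 1, -50, -30, -28, -18, -12] -> [-18, 51, 129, 3, -150, -90, -84, -54, -36] -> [-108, 306, 774, 18, -900, -540, -504, -324, -216] -> [-900, -540, -504, -324, -216] -> [-324, -216] -> 2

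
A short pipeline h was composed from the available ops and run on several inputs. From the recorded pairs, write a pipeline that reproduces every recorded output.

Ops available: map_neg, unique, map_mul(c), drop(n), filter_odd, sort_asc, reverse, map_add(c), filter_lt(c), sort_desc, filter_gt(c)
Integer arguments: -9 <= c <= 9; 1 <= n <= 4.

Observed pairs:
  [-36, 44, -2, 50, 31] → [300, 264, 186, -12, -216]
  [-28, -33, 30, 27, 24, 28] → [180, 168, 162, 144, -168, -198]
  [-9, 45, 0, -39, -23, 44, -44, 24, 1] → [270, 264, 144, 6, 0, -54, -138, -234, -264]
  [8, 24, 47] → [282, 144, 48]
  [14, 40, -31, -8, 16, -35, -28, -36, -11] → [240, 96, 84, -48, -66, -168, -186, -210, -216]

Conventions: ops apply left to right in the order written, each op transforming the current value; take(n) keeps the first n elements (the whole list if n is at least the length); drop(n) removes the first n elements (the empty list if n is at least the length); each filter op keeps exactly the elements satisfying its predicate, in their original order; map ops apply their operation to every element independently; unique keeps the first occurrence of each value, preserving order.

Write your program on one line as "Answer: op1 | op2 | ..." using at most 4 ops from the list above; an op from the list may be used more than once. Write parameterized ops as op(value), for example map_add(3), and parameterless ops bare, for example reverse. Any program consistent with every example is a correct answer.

map_mul(6) | sort_asc | reverse

Check, running the answer program on each example:
  [-36, 44, -2, 50, 31] -> [-216, 264, -12, 300, 186] -> [-216, -12, 186, 264, 300] -> [300, 264, 186, -12, -216]
  [-28, -33, 30, 27, 24, 28] -> [-168, -198, 180, 162, 144, 168] -> [-198, -168, 144, 162, 168, 180] -> [180, 168, 162, 144, -168, -198]
  [-9, 45, 0, -39, -23, 44, -44, 24, 1] -> [-54, 270, 0, -234, -138, 264, -264, 144, 6] -> [-264, -234, -138, -54, 0, 6, 144, 264, 270] -> [270, 264, 144, 6, 0, -54, -138, -234, -264]
  [8, 24, 47] -> [48, 144, 282] -> [48, 144, 282] -> [282, 144, 48]
  [14, 40, -31, -8, 16, -35, -28, -36, -11] -> [84, 240, -186, -48, 96, -210, -168, -216, -66] -> [-216, -210, -186, -168, -66, -48, 84, 96, 240] -> [240, 96, 84, -48, -66, -168, -186, -210, -216]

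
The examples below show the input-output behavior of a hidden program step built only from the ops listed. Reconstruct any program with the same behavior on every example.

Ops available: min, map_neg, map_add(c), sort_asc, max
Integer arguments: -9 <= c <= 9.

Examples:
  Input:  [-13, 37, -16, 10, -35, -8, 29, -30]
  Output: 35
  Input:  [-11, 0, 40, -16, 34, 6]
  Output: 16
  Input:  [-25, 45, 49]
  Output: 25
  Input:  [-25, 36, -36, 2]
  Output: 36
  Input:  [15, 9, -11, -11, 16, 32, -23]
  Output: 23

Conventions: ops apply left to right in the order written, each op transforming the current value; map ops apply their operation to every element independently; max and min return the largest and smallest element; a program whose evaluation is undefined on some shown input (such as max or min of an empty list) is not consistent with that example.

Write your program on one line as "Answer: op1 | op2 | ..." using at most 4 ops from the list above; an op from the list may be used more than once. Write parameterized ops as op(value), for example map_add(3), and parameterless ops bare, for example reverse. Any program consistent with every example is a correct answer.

sort_asc | map_neg | sort_asc | max

Check, running the answer program on each example:
  [-13, 37, -16, 10, -35, -8, 29, -30] -> [-35, -30, -16, -13, -8, 10, 29, 37] -> [35, 30, 16, 13, 8, -10, -29, -37] -> [-37, -29, -10, 8, 13, 16, 30, 35] -> 35
  [-11, 0, 40, -16, 34, 6] -> [-16, -11, 0, 6, 34, 40] -> [16, 11, 0, -6, -34, -40] -> [-40, -34, -6, 0, 11, 16] -> 16
  [-25, 45, 49] -> [-25, 45, 49] -> [25, -45, -49] -> [-49, -45, 25] -> 25
  [-25, 36, -36, 2] -> [-36, -25, 2, 36] -> [36, 25, -2, -36] -> [-36, -2, 25, 36] -> 36
  [15, 9, -11, -11, 16, 32, -23] -> [-23, -11, -11, 9, 15, 16, 32] -> [23, 11, 11, -9, -15, -16, -32] -> [-32, -16, -15, -9, 11, 11, 23] -> 23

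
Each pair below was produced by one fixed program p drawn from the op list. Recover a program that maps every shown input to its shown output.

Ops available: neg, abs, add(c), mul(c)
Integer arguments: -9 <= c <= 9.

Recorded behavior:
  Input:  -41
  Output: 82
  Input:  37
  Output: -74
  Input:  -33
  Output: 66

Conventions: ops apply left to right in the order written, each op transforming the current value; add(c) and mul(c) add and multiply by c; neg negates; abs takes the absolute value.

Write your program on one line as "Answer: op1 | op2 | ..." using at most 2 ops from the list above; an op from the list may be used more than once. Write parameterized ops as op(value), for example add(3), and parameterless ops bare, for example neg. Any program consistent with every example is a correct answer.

mul(2) | neg

Check, running the answer program on each example:
  -41 -> -82 -> 82
  37 -> 74 -> -74
  -33 -> -66 -> 66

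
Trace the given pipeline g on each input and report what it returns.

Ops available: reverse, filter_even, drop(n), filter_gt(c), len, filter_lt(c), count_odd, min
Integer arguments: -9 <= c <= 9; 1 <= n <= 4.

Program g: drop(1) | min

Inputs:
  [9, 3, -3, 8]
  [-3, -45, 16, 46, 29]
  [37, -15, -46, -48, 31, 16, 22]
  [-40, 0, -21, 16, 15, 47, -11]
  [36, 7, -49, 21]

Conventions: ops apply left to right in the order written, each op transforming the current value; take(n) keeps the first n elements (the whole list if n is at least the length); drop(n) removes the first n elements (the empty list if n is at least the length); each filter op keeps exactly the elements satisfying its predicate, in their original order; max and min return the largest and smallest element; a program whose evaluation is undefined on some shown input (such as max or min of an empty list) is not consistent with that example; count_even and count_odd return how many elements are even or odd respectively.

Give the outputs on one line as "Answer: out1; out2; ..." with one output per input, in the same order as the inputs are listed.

-3; -45; -48; -21; -49

Execution, op by op:
  [9, 3, -3, 8] -> [3, -3, 8] -> -3
  [-3, -45, 16, 46, 29] -> [-45, 16, 46, 29] -> -45
  [37, -15, -46, -48, 31, 16, 22] -> [-15, -46, -48, 31, 16, 22] -> -48
  [-40, 0, -21, 16, 15, 47, -11] -> [0, -21, 16, 15, 47, -11] -> -21
  [36, 7, -49, 21] -> [7, -49, 21] -> -49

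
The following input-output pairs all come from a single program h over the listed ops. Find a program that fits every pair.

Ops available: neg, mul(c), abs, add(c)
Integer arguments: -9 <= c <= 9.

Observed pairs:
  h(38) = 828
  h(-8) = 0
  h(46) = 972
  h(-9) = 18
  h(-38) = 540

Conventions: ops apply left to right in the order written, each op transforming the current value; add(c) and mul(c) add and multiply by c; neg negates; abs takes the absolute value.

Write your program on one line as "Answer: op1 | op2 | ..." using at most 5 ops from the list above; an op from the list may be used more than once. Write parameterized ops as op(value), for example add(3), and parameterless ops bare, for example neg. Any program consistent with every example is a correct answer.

add(8) | mul(-9) | mul(2) | abs

Check, running the answer program on each example:
  38 -> 46 -> -414 -> -828 -> 828
  -8 -> 0 -> 0 -> 0 -> 0
  46 -> 54 -> -486 -> -972 -> 972
  -9 -> -1 -> 9 -> 18 -> 18
  -38 -> -30 -> 270 -> 540 -> 540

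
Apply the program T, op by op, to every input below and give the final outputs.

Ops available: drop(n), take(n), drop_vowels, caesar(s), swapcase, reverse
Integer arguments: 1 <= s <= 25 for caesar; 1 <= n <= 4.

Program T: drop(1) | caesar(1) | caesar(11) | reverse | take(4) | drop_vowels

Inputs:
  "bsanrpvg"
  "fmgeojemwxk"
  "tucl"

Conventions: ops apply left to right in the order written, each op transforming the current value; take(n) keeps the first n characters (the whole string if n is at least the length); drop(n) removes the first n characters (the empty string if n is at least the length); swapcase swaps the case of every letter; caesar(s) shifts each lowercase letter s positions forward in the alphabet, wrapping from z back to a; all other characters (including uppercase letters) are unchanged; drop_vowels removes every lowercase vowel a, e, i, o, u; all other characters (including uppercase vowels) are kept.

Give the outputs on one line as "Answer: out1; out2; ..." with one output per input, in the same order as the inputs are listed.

Execution, op by op:
  "bsanrpvg" -> "sanrpvg" -> "tbosqwh" -> "emzdbhs" -> "shbdzme" -> "shbd" -> "shbd"
  "fmgeojemwxk" -> "mgeojemwxk" -> "nhfpkfnxyl" -> "ysqavqyijw" -> "wjiyqvaqsy" -> "wjiy" -> "wjy"
  "tucl" -> "ucl" -> "vdm" -> "gox" -> "xog" -> "xog" -> "xg"

"shbd"; "wjy"; "xg"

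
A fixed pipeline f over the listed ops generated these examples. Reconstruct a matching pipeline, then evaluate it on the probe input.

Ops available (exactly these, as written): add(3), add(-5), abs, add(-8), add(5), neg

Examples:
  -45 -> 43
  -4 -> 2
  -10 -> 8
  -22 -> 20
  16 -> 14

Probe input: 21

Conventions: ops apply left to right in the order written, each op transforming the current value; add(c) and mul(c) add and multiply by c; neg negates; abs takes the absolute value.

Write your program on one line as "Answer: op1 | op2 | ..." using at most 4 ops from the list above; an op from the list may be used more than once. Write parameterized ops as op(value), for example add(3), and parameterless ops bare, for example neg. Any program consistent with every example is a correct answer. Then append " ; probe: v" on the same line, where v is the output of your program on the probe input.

abs | add(-5) | add(3) ; probe: 19

Check, running the answer program on each example:
  -45 -> 45 -> 40 -> 43
  -4 -> 4 -> -1 -> 2
  -10 -> 10 -> 5 -> 8
  -22 -> 22 -> 17 -> 20
  16 -> 16 -> 11 -> 14
  probe: 21 -> 21 -> 16 -> 19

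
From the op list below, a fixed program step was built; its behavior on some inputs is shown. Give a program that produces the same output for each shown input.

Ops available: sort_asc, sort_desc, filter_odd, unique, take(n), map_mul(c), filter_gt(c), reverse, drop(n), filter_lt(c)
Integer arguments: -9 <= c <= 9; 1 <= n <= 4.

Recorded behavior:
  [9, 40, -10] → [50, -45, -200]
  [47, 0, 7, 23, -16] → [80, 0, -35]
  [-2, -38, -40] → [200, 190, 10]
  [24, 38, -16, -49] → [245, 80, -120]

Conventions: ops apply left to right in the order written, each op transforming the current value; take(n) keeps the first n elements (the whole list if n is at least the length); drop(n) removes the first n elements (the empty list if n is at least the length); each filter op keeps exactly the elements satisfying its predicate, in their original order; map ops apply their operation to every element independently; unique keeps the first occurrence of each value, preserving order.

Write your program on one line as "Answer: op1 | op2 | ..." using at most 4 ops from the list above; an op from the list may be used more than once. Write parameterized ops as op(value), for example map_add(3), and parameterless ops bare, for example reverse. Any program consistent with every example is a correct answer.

map_mul(-5) | sort_asc | reverse | take(3)

Check, running the answer program on each example:
  [9, 40, -10] -> [-45, -200, 50] -> [-200, -45, 50] -> [50, -45, -200] -> [50, -45, -200]
  [47, 0, 7, 23, -16] -> [-235, 0, -35, -115, 80] -> [-235, -115, -35, 0, 80] -> [80, 0, -35, -115, -235] -> [80, 0, -35]
  [-2, -38, -40] -> [10, 190, 200] -> [10, 190, 200] -> [200, 190, 10] -> [200, 190, 10]
  [24, 38, -16, -49] -> [-120, -190, 80, 245] -> [-190, -120, 80, 245] -> [245, 80, -120, -190] -> [245, 80, -120]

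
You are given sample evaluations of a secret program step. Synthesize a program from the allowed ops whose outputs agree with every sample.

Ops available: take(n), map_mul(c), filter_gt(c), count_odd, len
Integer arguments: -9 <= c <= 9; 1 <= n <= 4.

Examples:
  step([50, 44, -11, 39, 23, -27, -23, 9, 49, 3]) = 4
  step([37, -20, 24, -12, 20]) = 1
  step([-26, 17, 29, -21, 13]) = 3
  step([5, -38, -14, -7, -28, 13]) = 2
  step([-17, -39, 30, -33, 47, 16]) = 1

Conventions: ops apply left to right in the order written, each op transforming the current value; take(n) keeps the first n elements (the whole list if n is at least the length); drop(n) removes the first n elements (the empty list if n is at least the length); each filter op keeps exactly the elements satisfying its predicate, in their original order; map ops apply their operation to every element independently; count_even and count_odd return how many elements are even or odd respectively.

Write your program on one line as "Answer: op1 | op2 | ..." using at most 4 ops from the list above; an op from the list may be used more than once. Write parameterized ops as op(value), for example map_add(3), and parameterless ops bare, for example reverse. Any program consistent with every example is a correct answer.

filter_gt(3) | map_mul(9) | count_odd

Check, running the answer program on each example:
  [50, 44, -11, 39, 23, -27, -23, 9, 49, 3] -> [50, 44, 39, 23, 9, 49] -> [450, 396, 351, 207, 81, 441] -> 4
  [37, -20, 24, -12, 20] -> [37, 24, 20] -> [333, 216, 180] -> 1
  [-26, 17, 29, -21, 13] -> [17, 29, 13] -> [153, 261, 117] -> 3
  [5, -38, -14, -7, -28, 13] -> [5, 13] -> [45, 117] -> 2
  [-17, -39, 30, -33, 47, 16] -> [30, 47, 16] -> [270, 423, 144] -> 1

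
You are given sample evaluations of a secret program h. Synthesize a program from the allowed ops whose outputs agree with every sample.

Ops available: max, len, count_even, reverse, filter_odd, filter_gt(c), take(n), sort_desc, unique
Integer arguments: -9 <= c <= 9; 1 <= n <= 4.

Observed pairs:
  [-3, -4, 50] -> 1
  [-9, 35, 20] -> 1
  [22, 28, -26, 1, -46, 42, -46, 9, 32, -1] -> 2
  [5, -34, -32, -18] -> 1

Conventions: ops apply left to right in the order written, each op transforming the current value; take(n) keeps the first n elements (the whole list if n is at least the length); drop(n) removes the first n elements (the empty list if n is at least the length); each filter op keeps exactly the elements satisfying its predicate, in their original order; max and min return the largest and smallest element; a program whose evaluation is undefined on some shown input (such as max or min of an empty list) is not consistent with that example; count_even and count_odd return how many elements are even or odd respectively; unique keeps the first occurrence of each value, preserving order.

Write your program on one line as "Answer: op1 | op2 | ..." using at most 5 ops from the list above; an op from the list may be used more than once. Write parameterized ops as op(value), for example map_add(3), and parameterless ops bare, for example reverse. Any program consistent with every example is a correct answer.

reverse | sort_desc | take(2) | count_even

Check, running the answer program on each example:
  [-3, -4, 50] -> [50, -4, -3] -> [50, -3, -4] -> [50, -3] -> 1
  [-9, 35, 20] -> [20, 35, -9] -> [35, 20, -9] -> [35, 20] -> 1
  [22, 28, -26, 1, -46, 42, -46, 9, 32, -1] -> [-1, 32, 9, -46, 42, -46, 1, -26, 28, 22] -> [42, 32, 28, 22, 9, 1, -1, -26, -46, -46] -> [42, 32] -> 2
  [5, -34, -32, -18] -> [-18, -32, -34, 5] -> [5, -18, -32, -34] -> [5, -18] -> 1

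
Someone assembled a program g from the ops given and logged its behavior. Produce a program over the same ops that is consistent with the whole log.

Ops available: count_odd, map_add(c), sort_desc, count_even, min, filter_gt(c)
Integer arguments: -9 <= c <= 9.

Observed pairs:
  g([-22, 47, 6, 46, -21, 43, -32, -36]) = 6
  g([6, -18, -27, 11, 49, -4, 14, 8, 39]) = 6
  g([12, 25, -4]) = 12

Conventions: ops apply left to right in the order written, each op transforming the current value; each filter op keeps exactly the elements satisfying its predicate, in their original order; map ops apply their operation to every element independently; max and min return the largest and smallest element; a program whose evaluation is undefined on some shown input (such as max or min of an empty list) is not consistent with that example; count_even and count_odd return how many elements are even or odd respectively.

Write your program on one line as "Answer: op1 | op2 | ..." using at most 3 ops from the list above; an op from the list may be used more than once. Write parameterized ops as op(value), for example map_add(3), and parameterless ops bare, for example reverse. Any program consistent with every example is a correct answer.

filter_gt(4) | min

Check, running the answer program on each example:
  [-22, 47, 6, 46, -21, 43, -32, -36] -> [47, 6, 46, 43] -> 6
  [6, -18, -27, 11, 49, -4, 14, 8, 39] -> [6, 11, 49, 14, 8, 39] -> 6
  [12, 25, -4] -> [12, 25] -> 12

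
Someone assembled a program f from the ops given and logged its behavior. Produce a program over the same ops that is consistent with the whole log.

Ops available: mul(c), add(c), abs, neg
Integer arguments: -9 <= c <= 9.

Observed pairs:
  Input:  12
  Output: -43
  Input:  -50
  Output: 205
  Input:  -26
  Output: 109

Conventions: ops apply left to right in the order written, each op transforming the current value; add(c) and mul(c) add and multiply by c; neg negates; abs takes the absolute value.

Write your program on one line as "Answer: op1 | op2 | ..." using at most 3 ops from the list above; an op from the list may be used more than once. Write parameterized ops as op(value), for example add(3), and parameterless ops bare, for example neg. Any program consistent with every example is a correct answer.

mul(4) | add(-5) | neg

Check, running the answer program on each example:
  12 -> 48 -> 43 -> -43
  -50 -> -200 -> -205 -> 205
  -26 -> -104 -> -109 -> 109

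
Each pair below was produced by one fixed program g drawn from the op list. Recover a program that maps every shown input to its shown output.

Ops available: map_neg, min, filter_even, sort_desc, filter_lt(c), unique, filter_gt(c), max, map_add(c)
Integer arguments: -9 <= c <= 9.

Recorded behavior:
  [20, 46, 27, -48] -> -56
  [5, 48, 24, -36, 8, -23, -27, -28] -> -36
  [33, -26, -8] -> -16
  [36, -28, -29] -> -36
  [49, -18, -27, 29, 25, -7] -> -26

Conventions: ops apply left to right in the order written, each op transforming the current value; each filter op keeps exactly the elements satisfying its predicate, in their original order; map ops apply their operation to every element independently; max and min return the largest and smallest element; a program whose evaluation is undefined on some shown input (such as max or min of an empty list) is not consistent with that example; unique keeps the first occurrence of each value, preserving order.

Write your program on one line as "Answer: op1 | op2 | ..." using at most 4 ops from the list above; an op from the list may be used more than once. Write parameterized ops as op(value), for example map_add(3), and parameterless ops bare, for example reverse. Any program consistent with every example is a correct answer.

map_add(-8) | filter_lt(-3) | filter_even | max

Check, running the answer program on each example:
  [20, 46, 27, -48] -> [12, 38, 19, -56] -> [-56] -> [-56] -> -56
  [5, 48, 24, -36, 8, -23, -27, -28] -> [-3, 40, 16, -44, 0, -31, -35, -36] -> [-44, -31, -35, -36] -> [-44, -36] -> -36
  [33, -26, -8] -> [25, -34, -16] -> [-34, -16] -> [-34, -16] -> -16
  [36, -28, -29] -> [28, -36, -37] -> [-36, -37] -> [-36] -> -36
  [49, -18, -27, 29, 25, -7] -> [41, -26, -35, 21, 17, -15] -> [-26, -35, -15] -> [-26] -> -26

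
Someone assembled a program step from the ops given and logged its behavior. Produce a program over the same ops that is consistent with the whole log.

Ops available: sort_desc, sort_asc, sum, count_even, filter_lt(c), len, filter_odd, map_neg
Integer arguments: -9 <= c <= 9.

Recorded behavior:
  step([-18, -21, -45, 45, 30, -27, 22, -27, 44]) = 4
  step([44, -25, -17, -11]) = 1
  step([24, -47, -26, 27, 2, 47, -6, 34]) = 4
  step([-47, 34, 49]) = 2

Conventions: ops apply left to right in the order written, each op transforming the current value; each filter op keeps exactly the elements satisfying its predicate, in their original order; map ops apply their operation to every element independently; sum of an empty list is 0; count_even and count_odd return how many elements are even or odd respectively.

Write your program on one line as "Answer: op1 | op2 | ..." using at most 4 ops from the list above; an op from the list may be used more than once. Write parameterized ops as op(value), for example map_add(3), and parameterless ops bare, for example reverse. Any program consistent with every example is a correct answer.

map_neg | filter_lt(-6) | map_neg | len

Check, running the answer program on each example:
  [-18, -21, -45, 45, 30, -27, 22, -27, 44] -> [18, 21, 45, -45, -30, 27, -22, 27, -44] -> [-45, -30, -22, -44] -> [45, 30, 22, 44] -> 4
  [44, -25, -17, -11] -> [-44, 25, 17, 11] -> [-44] -> [44] -> 1
  [24, -47, -26, 27, 2, 47, -6, 34] -> [-24, 47, 26, -27, -2, -47, 6, -34] -> [-24, -27, -47, -34] -> [24, 27, 47, 34] -> 4
  [-47, 34, 49] -> [47, -34, -49] -> [-34, -49] -> [34, 49] -> 2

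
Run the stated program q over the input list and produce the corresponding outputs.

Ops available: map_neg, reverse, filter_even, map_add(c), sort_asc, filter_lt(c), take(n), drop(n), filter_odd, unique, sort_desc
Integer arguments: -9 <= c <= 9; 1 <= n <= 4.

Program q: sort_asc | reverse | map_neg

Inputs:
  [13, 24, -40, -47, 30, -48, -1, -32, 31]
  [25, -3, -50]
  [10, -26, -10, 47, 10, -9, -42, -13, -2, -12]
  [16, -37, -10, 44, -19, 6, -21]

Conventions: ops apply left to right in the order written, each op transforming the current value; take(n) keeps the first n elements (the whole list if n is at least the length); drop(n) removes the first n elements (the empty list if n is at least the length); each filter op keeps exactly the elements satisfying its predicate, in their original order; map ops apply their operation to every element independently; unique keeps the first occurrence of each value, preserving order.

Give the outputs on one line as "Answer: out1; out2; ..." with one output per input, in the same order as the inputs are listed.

[-31, -30, -24, -13, 1, 32, 40, 47, 48]; [-25, 3, 50]; [-47, -10, -10, 2, 9, 10, 12, 13, 26, 42]; [-44, -16, -6, 10, 19, 21, 37]

Execution, op by op:
  [13, 24, -40, -47, 30, -48, -1, -32, 31] -> [-48, -47, -40, -32, -1, 13, 24, 30, 31] -> [31, 30, 24, 13, -1, -32, -40, -47, -48] -> [-31, -30, -24, -13, 1, 32, 40, 47, 48]
  [25, -3, -50] -> [-50, -3, 25] -> [25, -3, -50] -> [-25, 3, 50]
  [10, -26, -10, 47, 10, -9, -42, -13, -2, -12] -> [-42, -26, -13, -12, -10, -9, -2, 10, 10, 47] -> [47, 10, 10, -2, -9, -10, -12, -13, -26, -42] -> [-47, -10, -10, 2, 9, 10, 12, 13, 26, 42]
  [16, -37, -10, 44, -19, 6, -21] -> [-37, -21, -19, -10, 6, 16, 44] -> [44, 16, 6, -10, -19, -21, -37] -> [-44, -16, -6, 10, 19, 21, 37]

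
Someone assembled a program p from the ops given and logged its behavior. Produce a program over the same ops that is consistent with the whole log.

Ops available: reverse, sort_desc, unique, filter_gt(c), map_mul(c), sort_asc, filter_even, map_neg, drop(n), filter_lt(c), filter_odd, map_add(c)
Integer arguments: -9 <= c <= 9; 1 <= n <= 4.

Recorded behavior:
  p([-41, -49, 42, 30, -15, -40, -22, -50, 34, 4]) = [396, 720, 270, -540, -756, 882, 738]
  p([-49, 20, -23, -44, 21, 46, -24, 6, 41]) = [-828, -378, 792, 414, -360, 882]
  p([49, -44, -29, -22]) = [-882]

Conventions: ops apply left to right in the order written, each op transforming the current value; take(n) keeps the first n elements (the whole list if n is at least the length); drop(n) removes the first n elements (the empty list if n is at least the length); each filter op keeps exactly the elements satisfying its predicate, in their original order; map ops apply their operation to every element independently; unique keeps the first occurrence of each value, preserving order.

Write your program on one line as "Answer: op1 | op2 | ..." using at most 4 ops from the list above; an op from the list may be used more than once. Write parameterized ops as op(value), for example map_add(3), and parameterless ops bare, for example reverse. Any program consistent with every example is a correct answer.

reverse | map_mul(-6) | drop(3) | map_mul(3)

Check, running the answer program on each example:
  [-41, -49, 42, 30, -15, -40, -22, -50, 34, 4] -> [4, 34, -50, -22, -40, -15, 30, 42, -49, -41] -> [-24, -204, 300, 132, 240, 90, -180, -252, 294, 246] -> [132, 240, 90, -180, -252, 294, 246] -> [396, 720, 270, -540, -756, 882, 738]
  [-49, 20, -23, -44, 21, 46, -24, 6, 41] -> [41, 6, -24, 46, 21, -44, -23, 20, -49] -> [-246, -36, 144, -276, -126, 264, 138, -120, 294] -> [-276, -126, 264, 138, -120, 294] -> [-828, -378, 792, 414, -360, 882]
  [49, -44, -29, -22] -> [-22, -29, -44, 49] -> [132, 174, 264, -294] -> [-294] -> [-882]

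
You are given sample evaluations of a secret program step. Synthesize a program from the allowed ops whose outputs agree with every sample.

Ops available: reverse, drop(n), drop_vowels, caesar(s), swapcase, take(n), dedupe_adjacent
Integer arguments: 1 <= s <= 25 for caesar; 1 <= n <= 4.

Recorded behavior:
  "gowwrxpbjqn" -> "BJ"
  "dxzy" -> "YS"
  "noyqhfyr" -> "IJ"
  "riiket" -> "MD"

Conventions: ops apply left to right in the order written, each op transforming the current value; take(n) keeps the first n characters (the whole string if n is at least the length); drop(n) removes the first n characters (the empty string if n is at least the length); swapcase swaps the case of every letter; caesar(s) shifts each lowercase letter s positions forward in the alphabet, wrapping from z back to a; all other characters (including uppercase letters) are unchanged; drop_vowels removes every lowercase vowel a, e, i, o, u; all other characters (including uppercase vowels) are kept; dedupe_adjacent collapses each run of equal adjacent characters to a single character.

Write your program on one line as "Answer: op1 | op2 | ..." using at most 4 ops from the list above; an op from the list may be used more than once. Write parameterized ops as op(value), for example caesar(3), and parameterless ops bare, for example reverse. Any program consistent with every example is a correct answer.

caesar(21) | swapcase | take(4) | take(2)

Check, running the answer program on each example:
  "gowwrxpbjqn" -> "bjrrmskweli" -> "BJRRMSKWELI" -> "BJRR" -> "BJ"
  "dxzy" -> "ysut" -> "YSUT" -> "YSUT" -> "YS"
  "noyqhfyr" -> "ijtlcatm" -> "IJTLCATM" -> "IJTL" -> "IJ"
  "riiket" -> "mddfzo" -> "MDDFZO" -> "MDDF" -> "MD"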